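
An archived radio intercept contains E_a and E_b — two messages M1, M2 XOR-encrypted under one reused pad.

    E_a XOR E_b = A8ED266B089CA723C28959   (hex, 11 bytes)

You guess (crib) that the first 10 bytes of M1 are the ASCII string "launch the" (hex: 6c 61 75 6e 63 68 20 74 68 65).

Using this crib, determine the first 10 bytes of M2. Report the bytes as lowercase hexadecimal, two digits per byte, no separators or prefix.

c48c53056bf48757aaec

Since E_a ⊕ E_b = M1 ⊕ M2, XORing with the guessed M1 bytes yields the corresponding M2 bytes: M2 = (E_a ⊕ E_b) ⊕ M1.
byte 0: 168 XOR 108 = 196
byte 1: 237 XOR  97 = 140
byte 2:  38 XOR 117 =  83
byte 3: 107 XOR 110 =   5
byte 4:   8 XOR  99 = 107
byte 5: 156 XOR 104 = 244
byte 6: 167 XOR  32 = 135
byte 7:  35 XOR 116 =  87
byte 8: 194 XOR 104 = 170
byte 9: 137 XOR 101 = 236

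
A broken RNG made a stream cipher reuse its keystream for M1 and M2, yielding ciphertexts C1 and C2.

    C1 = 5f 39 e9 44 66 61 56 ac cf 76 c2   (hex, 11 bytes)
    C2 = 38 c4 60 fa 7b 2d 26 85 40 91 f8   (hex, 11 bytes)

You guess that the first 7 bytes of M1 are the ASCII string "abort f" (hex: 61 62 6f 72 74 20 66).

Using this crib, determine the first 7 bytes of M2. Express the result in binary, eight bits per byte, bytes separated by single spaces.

First, C1 ⊕ C2 = (M1 ⊕ K) ⊕ (M2 ⊕ K) = M1 ⊕ M2, so the key drops out. Then M2 = (M1 ⊕ M2) ⊕ M1 over the first 7 bytes.
byte 0: (5f xor 38) xor 61 = 67 xor 61 = 06
byte 1: (39 xor c4) xor 62 = fd xor 62 = 9f
byte 2: (e9 xor 60) xor 6f = 89 xor 6f = e6
byte 3: (44 xor fa) xor 72 = be xor 72 = cc
byte 4: (66 xor 7b) xor 74 = 1d xor 74 = 69
byte 5: (61 xor 2d) xor 20 = 4c xor 20 = 6c
byte 6: (56 xor 26) xor 66 = 70 xor 66 = 16

00000110 10011111 11100110 11001100 01101001 01101100 00010110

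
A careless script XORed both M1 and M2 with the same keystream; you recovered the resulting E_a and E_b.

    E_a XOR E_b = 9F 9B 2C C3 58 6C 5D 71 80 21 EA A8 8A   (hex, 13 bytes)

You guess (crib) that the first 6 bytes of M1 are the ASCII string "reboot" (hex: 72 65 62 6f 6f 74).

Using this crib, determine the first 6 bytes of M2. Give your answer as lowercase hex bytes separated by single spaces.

Since E_a ⊕ E_b = M1 ⊕ M2, XORing with the guessed M1 bytes yields the corresponding M2 bytes: M2 = (E_a ⊕ E_b) ⊕ M1.
159 xor 114 = 237
155 xor 101 = 254
 44 xor  98 =  78
195 xor 111 = 172
 88 xor 111 =  55
108 xor 116 =  24

ed fe 4e ac 37 18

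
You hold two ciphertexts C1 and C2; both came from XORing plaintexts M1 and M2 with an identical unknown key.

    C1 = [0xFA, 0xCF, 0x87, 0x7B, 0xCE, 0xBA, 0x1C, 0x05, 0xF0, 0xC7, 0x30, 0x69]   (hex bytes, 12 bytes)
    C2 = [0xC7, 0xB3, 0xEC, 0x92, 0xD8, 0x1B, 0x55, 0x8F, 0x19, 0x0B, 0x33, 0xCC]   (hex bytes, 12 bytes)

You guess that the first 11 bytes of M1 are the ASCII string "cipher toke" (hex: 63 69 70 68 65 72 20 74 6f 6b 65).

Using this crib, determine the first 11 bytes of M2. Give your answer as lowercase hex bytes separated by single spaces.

First, C1 ⊕ C2 = (M1 ⊕ K) ⊕ (M2 ⊕ K) = M1 ⊕ M2, so the key drops out. Then M2 = (M1 ⊕ M2) ⊕ M1 over the first 11 bytes.
byte 0: (fa ⊕ c7) ⊕ 63 = 3d ⊕ 63 = 5e
byte 1: (cf ⊕ b3) ⊕ 69 = 7c ⊕ 69 = 15
byte 2: (87 ⊕ ec) ⊕ 70 = 6b ⊕ 70 = 1b
byte 3: (7b ⊕ 92) ⊕ 68 = e9 ⊕ 68 = 81
byte 4: (ce ⊕ d8) ⊕ 65 = 16 ⊕ 65 = 73
byte 5: (ba ⊕ 1b) ⊕ 72 = a1 ⊕ 72 = d3
byte 6: (1c ⊕ 55) ⊕ 20 = 49 ⊕ 20 = 69
byte 7: (05 ⊕ 8f) ⊕ 74 = 8a ⊕ 74 = fe
byte 8: (f0 ⊕ 19) ⊕ 6f = e9 ⊕ 6f = 86
byte 9: (c7 ⊕ 0b) ⊕ 6b = cc ⊕ 6b = a7
byte 10: (30 ⊕ 33) ⊕ 65 = 03 ⊕ 65 = 66

5e 15 1b 81 73 d3 69 fe 86 a7 66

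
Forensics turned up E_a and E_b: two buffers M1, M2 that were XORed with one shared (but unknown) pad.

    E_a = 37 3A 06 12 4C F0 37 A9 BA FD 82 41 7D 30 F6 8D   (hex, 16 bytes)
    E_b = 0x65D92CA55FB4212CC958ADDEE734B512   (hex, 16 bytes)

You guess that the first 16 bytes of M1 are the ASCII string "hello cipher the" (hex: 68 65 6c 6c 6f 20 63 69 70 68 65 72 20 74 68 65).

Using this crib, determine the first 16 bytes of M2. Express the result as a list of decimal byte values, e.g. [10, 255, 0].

[58, 134, 70, 219, 124, 100, 117, 236, 3, 205, 74, 237, 186, 112, 43, 250]

First, E_a ⊕ E_b = (M1 ⊕ K) ⊕ (M2 ⊕ K) = M1 ⊕ M2, so the key drops out. Then M2 = (M1 ⊕ M2) ⊕ M1 over the first 16 bytes.
byte 0: (37 XOR 65) XOR 68 = 52 XOR 68 = 3a
byte 1: (3a XOR d9) XOR 65 = e3 XOR 65 = 86
byte 2: (06 XOR 2c) XOR 6c = 2a XOR 6c = 46
byte 3: (12 XOR a5) XOR 6c = b7 XOR 6c = db
byte 4: (4c XOR 5f) XOR 6f = 13 XOR 6f = 7c
byte 5: (f0 XOR b4) XOR 20 = 44 XOR 20 = 64
byte 6: (37 XOR 21) XOR 63 = 16 XOR 63 = 75
byte 7: (a9 XOR 2c) XOR 69 = 85 XOR 69 = ec
byte 8: (ba XOR c9) XOR 70 = 73 XOR 70 = 03
byte 9: (fd XOR 58) XOR 68 = a5 XOR 68 = cd
byte 10: (82 XOR ad) XOR 65 = 2f XOR 65 = 4a
byte 11: (41 XOR de) XOR 72 = 9f XOR 72 = ed
byte 12: (7d XOR e7) XOR 20 = 9a XOR 20 = ba
byte 13: (30 XOR 34) XOR 74 = 04 XOR 74 = 70
byte 14: (f6 XOR b5) XOR 68 = 43 XOR 68 = 2b
byte 15: (8d XOR 12) XOR 65 = 9f XOR 65 = fa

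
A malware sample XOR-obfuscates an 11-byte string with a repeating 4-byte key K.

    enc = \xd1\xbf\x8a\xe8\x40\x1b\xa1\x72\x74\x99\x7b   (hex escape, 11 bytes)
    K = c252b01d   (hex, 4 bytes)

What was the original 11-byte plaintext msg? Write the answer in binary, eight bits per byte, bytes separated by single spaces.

00010011 11101101 00111010 11110101 10000010 01001001 00010001 01101111 10110110 11001011 11001011

The 4-byte key repeats, so the effective keystream is c2 52 b0 1d c2 52 b0 1d c2 52 b0.
byte 0: d1 ^ c2 = 13
byte 1: bf ^ 52 = ed
byte 2: 8a ^ b0 = 3a
byte 3: e8 ^ 1d = f5
byte 4: 40 ^ c2 = 82
byte 5: 1b ^ 52 = 49
byte 6: a1 ^ b0 = 11
byte 7: 72 ^ 1d = 6f
byte 8: 74 ^ c2 = b6
byte 9: 99 ^ 52 = cb
byte 10: 7b ^ b0 = cb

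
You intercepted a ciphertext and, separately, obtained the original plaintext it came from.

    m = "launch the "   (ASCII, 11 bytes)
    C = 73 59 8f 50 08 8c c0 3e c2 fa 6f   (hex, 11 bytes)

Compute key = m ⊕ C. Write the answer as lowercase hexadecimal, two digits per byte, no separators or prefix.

Since C = m ⊕ key, XORing both sides with m gives key = m ⊕ C.
108 ⊕ 115 =  31
 97 ⊕  89 =  56
117 ⊕ 143 = 250
110 ⊕  80 =  62
 99 ⊕   8 = 107
104 ⊕ 140 = 228
 32 ⊕ 192 = 224
116 ⊕  62 =  74
104 ⊕ 194 = 170
101 ⊕ 250 = 159
 32 ⊕ 111 =  79

1f38fa3e6be4e04aaa9f4f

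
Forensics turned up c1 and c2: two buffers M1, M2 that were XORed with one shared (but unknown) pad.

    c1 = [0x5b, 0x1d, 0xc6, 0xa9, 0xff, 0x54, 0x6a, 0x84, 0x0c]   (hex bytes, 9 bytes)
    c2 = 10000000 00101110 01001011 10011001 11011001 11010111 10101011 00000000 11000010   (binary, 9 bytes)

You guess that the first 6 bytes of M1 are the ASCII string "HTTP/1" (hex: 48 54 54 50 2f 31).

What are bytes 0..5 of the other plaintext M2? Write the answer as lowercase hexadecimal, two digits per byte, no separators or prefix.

9367d96009b2

First, c1 ⊕ c2 = (M1 ⊕ K) ⊕ (M2 ⊕ K) = M1 ⊕ M2, so the key drops out. Then M2 = (M1 ⊕ M2) ⊕ M1 over the first 6 bytes.
byte 0: (5b ⊕ 80) ⊕ 48 = db ⊕ 48 = 93
byte 1: (1d ⊕ 2e) ⊕ 54 = 33 ⊕ 54 = 67
byte 2: (c6 ⊕ 4b) ⊕ 54 = 8d ⊕ 54 = d9
byte 3: (a9 ⊕ 99) ⊕ 50 = 30 ⊕ 50 = 60
byte 4: (ff ⊕ d9) ⊕ 2f = 26 ⊕ 2f = 09
byte 5: (54 ⊕ d7) ⊕ 31 = 83 ⊕ 31 = b2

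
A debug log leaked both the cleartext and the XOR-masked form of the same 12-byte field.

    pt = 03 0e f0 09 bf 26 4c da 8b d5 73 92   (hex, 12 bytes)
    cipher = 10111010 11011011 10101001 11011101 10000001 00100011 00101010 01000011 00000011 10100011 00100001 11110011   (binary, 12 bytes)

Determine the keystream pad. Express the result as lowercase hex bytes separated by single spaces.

Since cipher = pt ⊕ pad, XORing both sides with pt gives pad = pt ⊕ cipher.
03 XOR ba = b9
0e XOR db = d5
f0 XOR a9 = 59
09 XOR dd = d4
bf XOR 81 = 3e
26 XOR 23 = 05
4c XOR 2a = 66
da XOR 43 = 99
8b XOR 03 = 88
d5 XOR a3 = 76
73 XOR 21 = 52
92 XOR f3 = 61

b9 d5 59 d4 3e 05 66 99 88 76 52 61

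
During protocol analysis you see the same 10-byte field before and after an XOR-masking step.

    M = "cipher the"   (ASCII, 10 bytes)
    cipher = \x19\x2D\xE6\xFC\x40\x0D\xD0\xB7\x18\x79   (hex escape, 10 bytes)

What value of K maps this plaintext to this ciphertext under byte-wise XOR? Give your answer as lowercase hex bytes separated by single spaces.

Since cipher = M ⊕ K, XORing both sides with M gives K = M ⊕ cipher.
63 ^ 19 = 7a
69 ^ 2d = 44
70 ^ e6 = 96
68 ^ fc = 94
65 ^ 40 = 25
72 ^ 0d = 7f
20 ^ d0 = f0
74 ^ b7 = c3
68 ^ 18 = 70
65 ^ 79 = 1c

7a 44 96 94 25 7f f0 c3 70 1c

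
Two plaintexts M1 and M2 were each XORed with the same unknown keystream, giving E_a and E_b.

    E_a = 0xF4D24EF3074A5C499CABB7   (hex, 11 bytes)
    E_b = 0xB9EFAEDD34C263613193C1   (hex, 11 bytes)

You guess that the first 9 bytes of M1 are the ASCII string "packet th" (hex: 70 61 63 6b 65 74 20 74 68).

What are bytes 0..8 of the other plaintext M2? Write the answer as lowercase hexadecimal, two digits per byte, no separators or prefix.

3d5c834556fc1f5cc5

First, E_a ⊕ E_b = (M1 ⊕ K) ⊕ (M2 ⊕ K) = M1 ⊕ M2, so the key drops out. Then M2 = (M1 ⊕ M2) ⊕ M1 over the first 9 bytes.
byte 0: (f4 XOR b9) XOR 70 = 4d XOR 70 = 3d
byte 1: (d2 XOR ef) XOR 61 = 3d XOR 61 = 5c
byte 2: (4e XOR ae) XOR 63 = e0 XOR 63 = 83
byte 3: (f3 XOR dd) XOR 6b = 2e XOR 6b = 45
byte 4: (07 XOR 34) XOR 65 = 33 XOR 65 = 56
byte 5: (4a XOR c2) XOR 74 = 88 XOR 74 = fc
byte 6: (5c XOR 63) XOR 20 = 3f XOR 20 = 1f
byte 7: (49 XOR 61) XOR 74 = 28 XOR 74 = 5c
byte 8: (9c XOR 31) XOR 68 = ad XOR 68 = c5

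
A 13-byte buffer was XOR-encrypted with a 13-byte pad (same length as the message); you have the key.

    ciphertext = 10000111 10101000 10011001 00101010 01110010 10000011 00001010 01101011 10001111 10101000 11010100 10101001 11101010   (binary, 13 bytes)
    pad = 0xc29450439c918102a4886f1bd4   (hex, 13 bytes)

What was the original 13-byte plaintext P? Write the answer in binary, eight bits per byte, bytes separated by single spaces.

XOR is its own inverse, so applying the key byte-wise gives the result directly.
10000111 XOR 11000010 = 01000101
10101000 XOR 10010100 = 00111100
10011001 XOR 01010000 = 11001001
00101010 XOR 01000011 = 01101001
01110010 XOR 10011100 = 11101110
10000011 XOR 10010001 = 00010010
00001010 XOR 10000001 = 10001011
01101011 XOR 00000010 = 01101001
10001111 XOR 10100100 = 00101011
10101000 XOR 10001000 = 00100000
11010100 XOR 01101111 = 10111011
10101001 XOR 00011011 = 10110010
11101010 XOR 11010100 = 00111110

01000101 00111100 11001001 01101001 11101110 00010010 10001011 01101001 00101011 00100000 10111011 10110010 00111110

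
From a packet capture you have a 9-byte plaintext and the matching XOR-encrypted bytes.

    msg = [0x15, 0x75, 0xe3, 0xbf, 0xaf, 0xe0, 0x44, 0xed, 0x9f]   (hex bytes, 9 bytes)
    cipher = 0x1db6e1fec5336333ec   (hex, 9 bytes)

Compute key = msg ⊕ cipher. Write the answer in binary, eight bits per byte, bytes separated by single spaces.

00001000 11000011 00000010 01000001 01101010 11010011 00100111 11011110 01110011

Since cipher = msg ⊕ key, XORing both sides with msg gives key = msg ⊕ cipher.
15 xor 1d = 08
75 xor b6 = c3
e3 xor e1 = 02
bf xor fe = 41
af xor c5 = 6a
e0 xor 33 = d3
44 xor 63 = 27
ed xor 33 = de
9f xor ec = 73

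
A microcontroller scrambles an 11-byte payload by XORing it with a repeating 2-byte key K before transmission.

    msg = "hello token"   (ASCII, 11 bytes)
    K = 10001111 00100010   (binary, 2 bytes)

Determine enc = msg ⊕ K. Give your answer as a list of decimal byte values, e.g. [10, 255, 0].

[231, 71, 227, 78, 224, 2, 251, 77, 228, 71, 225]

The 2-byte key repeats, so the effective keystream is 8f 22 8f 22 8f 22 8f 22 8f 22 8f.
byte 0: 68 xor 8f = e7
byte 1: 65 xor 22 = 47
byte 2: 6c xor 8f = e3
byte 3: 6c xor 22 = 4e
byte 4: 6f xor 8f = e0
byte 5: 20 xor 22 = 02
byte 6: 74 xor 8f = fb
byte 7: 6f xor 22 = 4d
byte 8: 6b xor 8f = e4
byte 9: 65 xor 22 = 47
byte 10: 6e xor 8f = e1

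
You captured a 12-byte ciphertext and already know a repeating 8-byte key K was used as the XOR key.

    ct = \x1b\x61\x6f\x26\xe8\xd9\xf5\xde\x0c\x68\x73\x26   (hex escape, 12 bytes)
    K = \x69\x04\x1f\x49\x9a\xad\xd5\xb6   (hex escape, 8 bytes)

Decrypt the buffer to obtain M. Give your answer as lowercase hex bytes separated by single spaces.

The 8-byte key repeats, so the effective keystream is 69 04 1f 49 9a ad d5 b6 69 04 1f 49.
byte 0: 1b ^ 69 = 72
byte 1: 61 ^ 04 = 65
byte 2: 6f ^ 1f = 70
byte 3: 26 ^ 49 = 6f
byte 4: e8 ^ 9a = 72
byte 5: d9 ^ ad = 74
byte 6: f5 ^ d5 = 20
byte 7: de ^ b6 = 68
byte 8: 0c ^ 69 = 65
byte 9: 68 ^ 04 = 6c
byte 10: 73 ^ 1f = 6c
byte 11: 26 ^ 49 = 6f

72 65 70 6f 72 74 20 68 65 6c 6c 6f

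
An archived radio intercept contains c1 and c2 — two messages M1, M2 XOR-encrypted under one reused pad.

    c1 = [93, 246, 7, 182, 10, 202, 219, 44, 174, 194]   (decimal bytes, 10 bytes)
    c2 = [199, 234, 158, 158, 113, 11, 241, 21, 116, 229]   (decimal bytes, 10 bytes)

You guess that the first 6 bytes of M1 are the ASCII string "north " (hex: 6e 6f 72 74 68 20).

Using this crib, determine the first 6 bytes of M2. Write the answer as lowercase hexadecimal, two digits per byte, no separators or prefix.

First, c1 ⊕ c2 = (M1 ⊕ K) ⊕ (M2 ⊕ K) = M1 ⊕ M2, so the key drops out. Then M2 = (M1 ⊕ M2) ⊕ M1 over the first 6 bytes.
byte 0: (5d ^ c7) ^ 6e = 9a ^ 6e = f4
byte 1: (f6 ^ ea) ^ 6f = 1c ^ 6f = 73
byte 2: (07 ^ 9e) ^ 72 = 99 ^ 72 = eb
byte 3: (b6 ^ 9e) ^ 74 = 28 ^ 74 = 5c
byte 4: (0a ^ 71) ^ 68 = 7b ^ 68 = 13
byte 5: (ca ^ 0b) ^ 20 = c1 ^ 20 = e1

f473eb5c13e1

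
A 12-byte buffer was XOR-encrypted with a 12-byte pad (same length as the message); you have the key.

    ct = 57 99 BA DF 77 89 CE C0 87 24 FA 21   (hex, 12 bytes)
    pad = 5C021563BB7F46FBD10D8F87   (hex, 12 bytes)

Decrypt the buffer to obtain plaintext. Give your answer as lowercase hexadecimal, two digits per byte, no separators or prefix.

0b9bafbcccf6883b562975a6

01010111 XOR 01011100 = 00001011
10011001 XOR 00000010 = 10011011
10111010 XOR 00010101 = 10101111
11011111 XOR 01100011 = 10111100
01110111 XOR 10111011 = 11001100
10001001 XOR 01111111 = 11110110
11001110 XOR 01000110 = 10001000
11000000 XOR 11111011 = 00111011
10000111 XOR 11010001 = 01010110
00100100 XOR 00001101 = 00101001
11111010 XOR 10001111 = 01110101
00100001 XOR 10000111 = 10100110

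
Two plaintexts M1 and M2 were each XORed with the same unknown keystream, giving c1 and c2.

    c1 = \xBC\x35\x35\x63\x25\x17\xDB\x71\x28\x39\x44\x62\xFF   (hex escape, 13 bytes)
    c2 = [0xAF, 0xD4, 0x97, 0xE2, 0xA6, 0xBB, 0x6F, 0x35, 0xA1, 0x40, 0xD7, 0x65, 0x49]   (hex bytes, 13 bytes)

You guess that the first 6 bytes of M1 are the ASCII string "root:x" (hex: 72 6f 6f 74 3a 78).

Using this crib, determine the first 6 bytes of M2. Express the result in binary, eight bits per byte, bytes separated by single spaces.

First, c1 ⊕ c2 = (M1 ⊕ K) ⊕ (M2 ⊕ K) = M1 ⊕ M2, so the key drops out. Then M2 = (M1 ⊕ M2) ⊕ M1 over the first 6 bytes.
byte 0: (bc xor af) xor 72 = 13 xor 72 = 61
byte 1: (35 xor d4) xor 6f = e1 xor 6f = 8e
byte 2: (35 xor 97) xor 6f = a2 xor 6f = cd
byte 3: (63 xor e2) xor 74 = 81 xor 74 = f5
byte 4: (25 xor a6) xor 3a = 83 xor 3a = b9
byte 5: (17 xor bb) xor 78 = ac xor 78 = d4

01100001 10001110 11001101 11110101 10111001 11010100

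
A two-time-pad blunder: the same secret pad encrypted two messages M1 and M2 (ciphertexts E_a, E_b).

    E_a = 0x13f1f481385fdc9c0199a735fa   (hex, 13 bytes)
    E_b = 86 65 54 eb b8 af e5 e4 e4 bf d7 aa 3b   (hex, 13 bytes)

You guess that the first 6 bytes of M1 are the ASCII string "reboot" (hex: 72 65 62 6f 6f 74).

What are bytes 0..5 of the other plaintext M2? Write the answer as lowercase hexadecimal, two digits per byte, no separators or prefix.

e7f1c205ef84

First, E_a ⊕ E_b = (M1 ⊕ K) ⊕ (M2 ⊕ K) = M1 ⊕ M2, so the key drops out. Then M2 = (M1 ⊕ M2) ⊕ M1 over the first 6 bytes.
byte 0: (13 XOR 86) XOR 72 = 95 XOR 72 = e7
byte 1: (f1 XOR 65) XOR 65 = 94 XOR 65 = f1
byte 2: (f4 XOR 54) XOR 62 = a0 XOR 62 = c2
byte 3: (81 XOR eb) XOR 6f = 6a XOR 6f = 05
byte 4: (38 XOR b8) XOR 6f = 80 XOR 6f = ef
byte 5: (5f XOR af) XOR 74 = f0 XOR 74 = 84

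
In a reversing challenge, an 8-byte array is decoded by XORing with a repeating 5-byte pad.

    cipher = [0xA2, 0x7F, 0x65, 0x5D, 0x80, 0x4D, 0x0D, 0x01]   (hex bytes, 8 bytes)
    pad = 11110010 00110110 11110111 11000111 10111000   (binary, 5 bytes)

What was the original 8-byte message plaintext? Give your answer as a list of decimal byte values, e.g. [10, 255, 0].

[80, 73, 146, 154, 56, 191, 59, 246]

The 5-byte key repeats, so the effective keystream is f2 36 f7 c7 b8 f2 36 f7.
byte 0: a2 ⊕ f2 = 50
byte 1: 7f ⊕ 36 = 49
byte 2: 65 ⊕ f7 = 92
byte 3: 5d ⊕ c7 = 9a
byte 4: 80 ⊕ b8 = 38
byte 5: 4d ⊕ f2 = bf
byte 6: 0d ⊕ 36 = 3b
byte 7: 01 ⊕ f7 = f6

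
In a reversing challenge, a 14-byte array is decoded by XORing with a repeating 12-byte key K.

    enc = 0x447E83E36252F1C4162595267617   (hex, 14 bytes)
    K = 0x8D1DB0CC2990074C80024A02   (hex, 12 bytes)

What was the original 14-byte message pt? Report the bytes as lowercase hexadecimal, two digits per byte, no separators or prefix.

c963332f4bc2f6889627df24fb0a

The 12-byte key repeats, so the effective keystream is 8d 1d b0 cc 29 90 07 4c 80 02 4a 02 8d 1d.
byte 0: 01000100 XOR 10001101 = 11001001
byte 1: 01111110 XOR 00011101 = 01100011
byte 2: 10000011 XOR 10110000 = 00110011
byte 3: 11100011 XOR 11001100 = 00101111
byte 4: 01100010 XOR 00101001 = 01001011
byte 5: 01010010 XOR 10010000 = 11000010
byte 6: 11110001 XOR 00000111 = 11110110
byte 7: 11000100 XOR 01001100 = 10001000
byte 8: 00010110 XOR 10000000 = 10010110
byte 9: 00100101 XOR 00000010 = 00100111
byte 10: 10010101 XOR 01001010 = 11011111
byte 11: 00100110 XOR 00000010 = 00100100
byte 12: 01110110 XOR 10001101 = 11111011
byte 13: 00010111 XOR 00011101 = 00001010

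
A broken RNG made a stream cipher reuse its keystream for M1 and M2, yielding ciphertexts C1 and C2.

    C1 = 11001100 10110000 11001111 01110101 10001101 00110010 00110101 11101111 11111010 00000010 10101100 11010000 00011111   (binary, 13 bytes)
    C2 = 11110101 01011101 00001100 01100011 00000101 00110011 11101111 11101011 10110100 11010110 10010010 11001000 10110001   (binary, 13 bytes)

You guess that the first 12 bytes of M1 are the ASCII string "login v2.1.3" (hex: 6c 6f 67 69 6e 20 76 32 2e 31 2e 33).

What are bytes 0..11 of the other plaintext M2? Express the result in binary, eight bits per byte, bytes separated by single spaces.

First, C1 ⊕ C2 = (M1 ⊕ K) ⊕ (M2 ⊕ K) = M1 ⊕ M2, so the key drops out. Then M2 = (M1 ⊕ M2) ⊕ M1 over the first 12 bytes.
byte 0: (cc xor f5) xor 6c = 39 xor 6c = 55
byte 1: (b0 xor 5d) xor 6f = ed xor 6f = 82
byte 2: (cf xor 0c) xor 67 = c3 xor 67 = a4
byte 3: (75 xor 63) xor 69 = 16 xor 69 = 7f
byte 4: (8d xor 05) xor 6e = 88 xor 6e = e6
byte 5: (32 xor 33) xor 20 = 01 xor 20 = 21
byte 6: (35 xor ef) xor 76 = da xor 76 = ac
byte 7: (ef xor eb) xor 32 = 04 xor 32 = 36
byte 8: (fa xor b4) xor 2e = 4e xor 2e = 60
byte 9: (02 xor d6) xor 31 = d4 xor 31 = e5
byte 10: (ac xor 92) xor 2e = 3e xor 2e = 10
byte 11: (d0 xor c8) xor 33 = 18 xor 33 = 2b

01010101 10000010 10100100 01111111 11100110 00100001 10101100 00110110 01100000 11100101 00010000 00101011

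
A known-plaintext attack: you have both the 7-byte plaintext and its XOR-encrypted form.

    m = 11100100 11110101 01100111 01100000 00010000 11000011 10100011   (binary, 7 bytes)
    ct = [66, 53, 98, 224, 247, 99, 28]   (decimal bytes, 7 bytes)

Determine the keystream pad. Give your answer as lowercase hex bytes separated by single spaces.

a6 c0 05 80 e7 a0 bf

Since ct = m ⊕ pad, XORing both sides with m gives pad = m ⊕ ct.
11100100 ^ 01000010 = 10100110
11110101 ^ 00110101 = 11000000
01100111 ^ 01100010 = 00000101
01100000 ^ 11100000 = 10000000
00010000 ^ 11110111 = 11100111
11000011 ^ 01100011 = 10100000
10100011 ^ 00011100 = 10111111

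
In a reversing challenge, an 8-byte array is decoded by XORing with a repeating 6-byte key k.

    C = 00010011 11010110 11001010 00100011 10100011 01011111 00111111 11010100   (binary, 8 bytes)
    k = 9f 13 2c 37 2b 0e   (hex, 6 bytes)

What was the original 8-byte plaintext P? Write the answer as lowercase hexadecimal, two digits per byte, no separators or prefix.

The 6-byte key repeats, so the effective keystream is 9f 13 2c 37 2b 0e 9f 13.
byte 0: 13 ^ 9f = 8c
byte 1: d6 ^ 13 = c5
byte 2: ca ^ 2c = e6
byte 3: 23 ^ 37 = 14
byte 4: a3 ^ 2b = 88
byte 5: 5f ^ 0e = 51
byte 6: 3f ^ 9f = a0
byte 7: d4 ^ 13 = c7

8cc5e6148851a0c7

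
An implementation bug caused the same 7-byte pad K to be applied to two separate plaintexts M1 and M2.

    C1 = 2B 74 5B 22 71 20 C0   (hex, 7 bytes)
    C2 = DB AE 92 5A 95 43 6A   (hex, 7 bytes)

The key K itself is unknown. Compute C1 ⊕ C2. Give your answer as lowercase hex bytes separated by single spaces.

C1 ⊕ C2 = (M1 ⊕ K) ⊕ (M2 ⊕ K) = M1 ⊕ M2 — the shared key cancels under XOR.
2b ^ db = f0
74 ^ ae = da
5b ^ 92 = c9
22 ^ 5a = 78
71 ^ 95 = e4
20 ^ 43 = 63
c0 ^ 6a = aa

f0 da c9 78 e4 63 aa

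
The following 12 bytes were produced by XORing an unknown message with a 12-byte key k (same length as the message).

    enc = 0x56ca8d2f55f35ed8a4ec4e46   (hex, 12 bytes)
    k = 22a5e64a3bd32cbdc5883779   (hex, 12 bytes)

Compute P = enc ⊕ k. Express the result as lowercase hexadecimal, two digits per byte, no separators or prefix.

XOR is its own inverse, so applying the key byte-wise gives the result directly.
byte 0: 56 xor 22 = 74
byte 1: ca xor a5 = 6f
byte 2: 8d xor e6 = 6b
byte 3: 2f xor 4a = 65
byte 4: 55 xor 3b = 6e
byte 5: f3 xor d3 = 20
byte 6: 5e xor 2c = 72
byte 7: d8 xor bd = 65
byte 8: a4 xor c5 = 61
byte 9: ec xor 88 = 64
byte 10: 4e xor 37 = 79
byte 11: 46 xor 79 = 3f

746f6b656e2072656164793f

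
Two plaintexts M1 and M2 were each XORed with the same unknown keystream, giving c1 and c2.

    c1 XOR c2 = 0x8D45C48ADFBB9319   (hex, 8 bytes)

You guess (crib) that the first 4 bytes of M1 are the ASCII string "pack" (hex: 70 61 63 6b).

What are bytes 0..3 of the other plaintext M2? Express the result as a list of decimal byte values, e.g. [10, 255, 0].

Since c1 ⊕ c2 = M1 ⊕ M2, XORing with the guessed M1 bytes yields the corresponding M2 bytes: M2 = (c1 ⊕ c2) ⊕ M1.
byte 0: 8d xor 70 = fd
byte 1: 45 xor 61 = 24
byte 2: c4 xor 63 = a7
byte 3: 8a xor 6b = e1

[253, 36, 167, 225]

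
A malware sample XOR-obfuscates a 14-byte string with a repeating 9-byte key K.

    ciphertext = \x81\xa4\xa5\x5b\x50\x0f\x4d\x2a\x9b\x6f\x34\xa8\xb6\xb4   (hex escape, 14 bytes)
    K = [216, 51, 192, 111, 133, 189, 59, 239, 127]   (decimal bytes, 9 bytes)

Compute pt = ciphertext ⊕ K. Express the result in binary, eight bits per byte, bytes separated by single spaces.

The 9-byte key repeats, so the effective keystream is d8 33 c0 6f 85 bd 3b ef 7f d8 33 c0 6f 85.
byte 0: 81 xor d8 = 59
byte 1: a4 xor 33 = 97
byte 2: a5 xor c0 = 65
byte 3: 5b xor 6f = 34
byte 4: 50 xor 85 = d5
byte 5: 0f xor bd = b2
byte 6: 4d xor 3b = 76
byte 7: 2a xor ef = c5
byte 8: 9b xor 7f = e4
byte 9: 6f xor d8 = b7
byte 10: 34 xor 33 = 07
byte 11: a8 xor c0 = 68
byte 12: b6 xor 6f = d9
byte 13: b4 xor 85 = 31

01011001 10010111 01100101 00110100 11010101 10110010 01110110 11000101 11100100 10110111 00000111 01101000 11011001 00110001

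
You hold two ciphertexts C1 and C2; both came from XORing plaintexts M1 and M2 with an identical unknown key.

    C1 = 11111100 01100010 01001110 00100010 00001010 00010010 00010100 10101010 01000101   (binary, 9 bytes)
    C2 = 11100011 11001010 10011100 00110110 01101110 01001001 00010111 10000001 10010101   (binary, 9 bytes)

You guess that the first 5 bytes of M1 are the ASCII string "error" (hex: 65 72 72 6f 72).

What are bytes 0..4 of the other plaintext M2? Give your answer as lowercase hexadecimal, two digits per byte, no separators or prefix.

7adaa07b16

First, C1 ⊕ C2 = (M1 ⊕ K) ⊕ (M2 ⊕ K) = M1 ⊕ M2, so the key drops out. Then M2 = (M1 ⊕ M2) ⊕ M1 over the first 5 bytes.
byte 0: (fc xor e3) xor 65 = 1f xor 65 = 7a
byte 1: (62 xor ca) xor 72 = a8 xor 72 = da
byte 2: (4e xor 9c) xor 72 = d2 xor 72 = a0
byte 3: (22 xor 36) xor 6f = 14 xor 6f = 7b
byte 4: (0a xor 6e) xor 72 = 64 xor 72 = 16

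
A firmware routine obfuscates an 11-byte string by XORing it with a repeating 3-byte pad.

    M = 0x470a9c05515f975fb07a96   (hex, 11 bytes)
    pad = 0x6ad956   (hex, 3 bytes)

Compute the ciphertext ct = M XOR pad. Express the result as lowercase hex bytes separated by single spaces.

2d d3 ca 6f 88 09 fd 86 e6 10 4f

The 3-byte key repeats, so the effective keystream is 6a d9 56 6a d9 56 6a d9 56 6a d9.
byte 0: 47 ⊕ 6a = 2d
byte 1: 0a ⊕ d9 = d3
byte 2: 9c ⊕ 56 = ca
byte 3: 05 ⊕ 6a = 6f
byte 4: 51 ⊕ d9 = 88
byte 5: 5f ⊕ 56 = 09
byte 6: 97 ⊕ 6a = fd
byte 7: 5f ⊕ d9 = 86
byte 8: b0 ⊕ 56 = e6
byte 9: 7a ⊕ 6a = 10
byte 10: 96 ⊕ d9 = 4f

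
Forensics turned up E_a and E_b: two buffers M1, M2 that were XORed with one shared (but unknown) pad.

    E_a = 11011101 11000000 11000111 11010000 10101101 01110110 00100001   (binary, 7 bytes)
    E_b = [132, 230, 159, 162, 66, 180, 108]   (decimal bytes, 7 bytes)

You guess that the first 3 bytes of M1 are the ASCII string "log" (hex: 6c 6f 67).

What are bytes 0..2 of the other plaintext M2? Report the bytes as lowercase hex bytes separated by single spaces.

35 49 3f

First, E_a ⊕ E_b = (M1 ⊕ K) ⊕ (M2 ⊕ K) = M1 ⊕ M2, so the key drops out. Then M2 = (M1 ⊕ M2) ⊕ M1 over the first 3 bytes.
byte 0: (dd ⊕ 84) ⊕ 6c = 59 ⊕ 6c = 35
byte 1: (c0 ⊕ e6) ⊕ 6f = 26 ⊕ 6f = 49
byte 2: (c7 ⊕ 9f) ⊕ 67 = 58 ⊕ 67 = 3f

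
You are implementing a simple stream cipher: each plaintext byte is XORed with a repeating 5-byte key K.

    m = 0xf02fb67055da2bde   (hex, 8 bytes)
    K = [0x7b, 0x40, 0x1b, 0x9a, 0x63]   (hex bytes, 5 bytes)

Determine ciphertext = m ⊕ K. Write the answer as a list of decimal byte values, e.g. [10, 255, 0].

[139, 111, 173, 234, 54, 161, 107, 197]

The 5-byte key repeats, so the effective keystream is 7b 40 1b 9a 63 7b 40 1b.
byte 0: 11110000 ^ 01111011 = 10001011
byte 1: 00101111 ^ 01000000 = 01101111
byte 2: 10110110 ^ 00011011 = 10101101
byte 3: 01110000 ^ 10011010 = 11101010
byte 4: 01010101 ^ 01100011 = 00110110
byte 5: 11011010 ^ 01111011 = 10100001
byte 6: 00101011 ^ 01000000 = 01101011
byte 7: 11011110 ^ 00011011 = 11000101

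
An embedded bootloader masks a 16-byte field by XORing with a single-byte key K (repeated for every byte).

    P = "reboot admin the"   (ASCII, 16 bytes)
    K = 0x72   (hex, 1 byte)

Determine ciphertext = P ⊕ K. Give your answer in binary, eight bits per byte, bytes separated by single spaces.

00000000 00010111 00010000 00011101 00011101 00000110 01010010 00010011 00010110 00011111 00011011 00011100 01010010 00000110 00011010 00010111

The 1-byte key repeats, so the effective keystream is 72 72 72 72 72 72 72 72 72 72 72 72 72 72 72 72.
byte 0: 01110010 ^ 01110010 = 00000000
byte 1: 01100101 ^ 01110010 = 00010111
byte 2: 01100010 ^ 01110010 = 00010000
byte 3: 01101111 ^ 01110010 = 00011101
byte 4: 01101111 ^ 01110010 = 00011101
byte 5: 01110100 ^ 01110010 = 00000110
byte 6: 00100000 ^ 01110010 = 01010010
byte 7: 01100001 ^ 01110010 = 00010011
byte 8: 01100100 ^ 01110010 = 00010110
byte 9: 01101101 ^ 01110010 = 00011111
byte 10: 01101001 ^ 01110010 = 00011011
byte 11: 01101110 ^ 01110010 = 00011100
byte 12: 00100000 ^ 01110010 = 01010010
byte 13: 01110100 ^ 01110010 = 00000110
byte 14: 01101000 ^ 01110010 = 00011010
byte 15: 01100101 ^ 01110010 = 00010111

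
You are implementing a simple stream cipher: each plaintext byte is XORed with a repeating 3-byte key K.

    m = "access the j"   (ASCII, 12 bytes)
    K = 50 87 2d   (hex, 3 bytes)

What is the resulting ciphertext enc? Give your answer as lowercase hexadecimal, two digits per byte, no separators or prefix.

31e44e35f45e70f34535a747

The 3-byte key repeats, so the effective keystream is 50 87 2d 50 87 2d 50 87 2d 50 87 2d.
byte 0: 61 xor 50 = 31
byte 1: 63 xor 87 = e4
byte 2: 63 xor 2d = 4e
byte 3: 65 xor 50 = 35
byte 4: 73 xor 87 = f4
byte 5: 73 xor 2d = 5e
byte 6: 20 xor 50 = 70
byte 7: 74 xor 87 = f3
byte 8: 68 xor 2d = 45
byte 9: 65 xor 50 = 35
byte 10: 20 xor 87 = a7
byte 11: 6a xor 2d = 47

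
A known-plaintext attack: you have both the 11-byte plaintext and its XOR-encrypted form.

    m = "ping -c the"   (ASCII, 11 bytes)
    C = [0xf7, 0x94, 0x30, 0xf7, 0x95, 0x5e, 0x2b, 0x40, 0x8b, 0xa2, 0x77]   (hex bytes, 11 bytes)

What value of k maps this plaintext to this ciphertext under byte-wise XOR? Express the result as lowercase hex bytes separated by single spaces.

87 fd 5e 90 b5 73 48 60 ff ca 12

Since C = m ⊕ k, XORing both sides with m gives k = m ⊕ C.
70 ^ f7 = 87
69 ^ 94 = fd
6e ^ 30 = 5e
67 ^ f7 = 90
20 ^ 95 = b5
2d ^ 5e = 73
63 ^ 2b = 48
20 ^ 40 = 60
74 ^ 8b = ff
68 ^ a2 = ca
65 ^ 77 = 12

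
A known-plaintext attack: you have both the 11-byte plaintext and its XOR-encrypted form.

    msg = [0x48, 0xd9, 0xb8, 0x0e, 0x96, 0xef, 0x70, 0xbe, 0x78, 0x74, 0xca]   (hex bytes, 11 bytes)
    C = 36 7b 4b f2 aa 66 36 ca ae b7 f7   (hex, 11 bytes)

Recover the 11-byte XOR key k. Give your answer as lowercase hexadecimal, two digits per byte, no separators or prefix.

Since C = msg ⊕ k, XORing both sides with msg gives k = msg ⊕ C.
48 xor 36 = 7e
d9 xor 7b = a2
b8 xor 4b = f3
0e xor f2 = fc
96 xor aa = 3c
ef xor 66 = 89
70 xor 36 = 46
be xor ca = 74
78 xor ae = d6
74 xor b7 = c3
ca xor f7 = 3d

7ea2f3fc3c894674d6c33d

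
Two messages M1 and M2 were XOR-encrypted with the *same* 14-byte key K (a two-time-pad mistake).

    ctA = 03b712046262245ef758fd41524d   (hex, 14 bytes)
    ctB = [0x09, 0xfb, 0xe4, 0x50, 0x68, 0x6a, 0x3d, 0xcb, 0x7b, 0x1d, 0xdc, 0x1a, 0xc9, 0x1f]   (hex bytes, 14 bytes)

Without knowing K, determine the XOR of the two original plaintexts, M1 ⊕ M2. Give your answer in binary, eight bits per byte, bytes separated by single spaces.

00001010 01001100 11110110 01010100 00001010 00001000 00011001 10010101 10001100 01000101 00100001 01011011 10011011 01010010

ctA ⊕ ctB = (M1 ⊕ K) ⊕ (M2 ⊕ K) = M1 ⊕ M2 — the shared key cancels under XOR.
byte 0:   3 ^   9 =  10
byte 1: 183 ^ 251 =  76
byte 2:  18 ^ 228 = 246
byte 3:   4 ^  80 =  84
byte 4:  98 ^ 104 =  10
byte 5:  98 ^ 106 =   8
byte 6:  36 ^  61 =  25
byte 7:  94 ^ 203 = 149
byte 8: 247 ^ 123 = 140
byte 9:  88 ^  29 =  69
byte 10: 253 ^ 220 =  33
byte 11:  65 ^  26 =  91
byte 12:  82 ^ 201 = 155
byte 13:  77 ^  31 =  82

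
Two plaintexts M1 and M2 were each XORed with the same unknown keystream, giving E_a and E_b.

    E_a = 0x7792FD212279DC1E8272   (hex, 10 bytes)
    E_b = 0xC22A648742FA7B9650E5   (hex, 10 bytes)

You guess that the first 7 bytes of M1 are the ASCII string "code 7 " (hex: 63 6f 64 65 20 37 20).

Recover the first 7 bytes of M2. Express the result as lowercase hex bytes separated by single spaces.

d6 d7 fd c3 40 b4 87

First, E_a ⊕ E_b = (M1 ⊕ K) ⊕ (M2 ⊕ K) = M1 ⊕ M2, so the key drops out. Then M2 = (M1 ⊕ M2) ⊕ M1 over the first 7 bytes.
byte 0: (77 ^ c2) ^ 63 = b5 ^ 63 = d6
byte 1: (92 ^ 2a) ^ 6f = b8 ^ 6f = d7
byte 2: (fd ^ 64) ^ 64 = 99 ^ 64 = fd
byte 3: (21 ^ 87) ^ 65 = a6 ^ 65 = c3
byte 4: (22 ^ 42) ^ 20 = 60 ^ 20 = 40
byte 5: (79 ^ fa) ^ 37 = 83 ^ 37 = b4
byte 6: (dc ^ 7b) ^ 20 = a7 ^ 20 = 87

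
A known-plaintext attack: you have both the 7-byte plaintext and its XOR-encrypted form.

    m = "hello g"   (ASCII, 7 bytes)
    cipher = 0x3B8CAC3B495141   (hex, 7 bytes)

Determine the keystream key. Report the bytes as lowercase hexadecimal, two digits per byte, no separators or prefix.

Since cipher = m ⊕ key, XORing both sides with m gives key = m ⊕ cipher.
104 ⊕  59 =  83
101 ⊕ 140 = 233
108 ⊕ 172 = 192
108 ⊕  59 =  87
111 ⊕  73 =  38
 32 ⊕  81 = 113
103 ⊕  65 =  38

53e9c057267126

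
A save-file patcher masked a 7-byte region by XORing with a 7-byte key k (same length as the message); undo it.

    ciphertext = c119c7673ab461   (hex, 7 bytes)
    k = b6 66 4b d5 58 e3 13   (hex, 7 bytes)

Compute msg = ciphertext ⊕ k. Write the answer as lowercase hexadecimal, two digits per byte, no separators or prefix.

c1 ^ b6 = 77
19 ^ 66 = 7f
c7 ^ 4b = 8c
67 ^ d5 = b2
3a ^ 58 = 62
b4 ^ e3 = 57
61 ^ 13 = 72

777f8cb2625772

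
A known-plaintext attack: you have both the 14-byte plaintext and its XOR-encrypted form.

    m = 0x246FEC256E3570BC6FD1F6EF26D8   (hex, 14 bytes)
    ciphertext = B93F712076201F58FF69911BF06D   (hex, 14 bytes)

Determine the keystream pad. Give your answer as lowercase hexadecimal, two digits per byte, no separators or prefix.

Since ciphertext = m ⊕ pad, XORing both sides with m gives pad = m ⊕ ciphertext.
24 ⊕ b9 = 9d
6f ⊕ 3f = 50
ec ⊕ 71 = 9d
25 ⊕ 20 = 05
6e ⊕ 76 = 18
35 ⊕ 20 = 15
70 ⊕ 1f = 6f
bc ⊕ 58 = e4
6f ⊕ ff = 90
d1 ⊕ 69 = b8
f6 ⊕ 91 = 67
ef ⊕ 1b = f4
26 ⊕ f0 = d6
d8 ⊕ 6d = b5

9d509d0518156fe490b867f4d6b5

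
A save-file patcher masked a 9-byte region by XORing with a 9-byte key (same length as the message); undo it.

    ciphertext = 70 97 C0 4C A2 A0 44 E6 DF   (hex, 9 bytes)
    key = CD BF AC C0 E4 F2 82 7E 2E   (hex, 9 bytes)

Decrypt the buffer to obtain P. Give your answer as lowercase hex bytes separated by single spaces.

70 XOR cd = bd
97 XOR bf = 28
c0 XOR ac = 6c
4c XOR c0 = 8c
a2 XOR e4 = 46
a0 XOR f2 = 52
44 XOR 82 = c6
e6 XOR 7e = 98
df XOR 2e = f1

bd 28 6c 8c 46 52 c6 98 f1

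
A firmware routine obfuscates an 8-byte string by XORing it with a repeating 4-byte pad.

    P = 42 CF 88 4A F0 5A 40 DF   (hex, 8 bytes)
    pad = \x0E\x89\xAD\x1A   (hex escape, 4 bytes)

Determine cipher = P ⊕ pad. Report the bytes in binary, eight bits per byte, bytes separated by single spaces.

01001100 01000110 00100101 01010000 11111110 11010011 11101101 11000101

The 4-byte key repeats, so the effective keystream is 0e 89 ad 1a 0e 89 ad 1a.
byte 0:  66 ^  14 =  76
byte 1: 207 ^ 137 =  70
byte 2: 136 ^ 173 =  37
byte 3:  74 ^  26 =  80
byte 4: 240 ^  14 = 254
byte 5:  90 ^ 137 = 211
byte 6:  64 ^ 173 = 237
byte 7: 223 ^  26 = 197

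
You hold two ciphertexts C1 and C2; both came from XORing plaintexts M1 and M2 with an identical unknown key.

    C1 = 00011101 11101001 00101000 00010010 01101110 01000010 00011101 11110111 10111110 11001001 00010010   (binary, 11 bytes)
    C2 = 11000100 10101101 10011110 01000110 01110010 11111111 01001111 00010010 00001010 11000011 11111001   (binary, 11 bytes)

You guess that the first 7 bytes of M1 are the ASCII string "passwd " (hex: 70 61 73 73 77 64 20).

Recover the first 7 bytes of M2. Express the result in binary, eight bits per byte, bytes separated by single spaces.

10101001 00100101 11000101 00100111 01101011 11011001 01110010

First, C1 ⊕ C2 = (M1 ⊕ K) ⊕ (M2 ⊕ K) = M1 ⊕ M2, so the key drops out. Then M2 = (M1 ⊕ M2) ⊕ M1 over the first 7 bytes.
byte 0: (1d ^ c4) ^ 70 = d9 ^ 70 = a9
byte 1: (e9 ^ ad) ^ 61 = 44 ^ 61 = 25
byte 2: (28 ^ 9e) ^ 73 = b6 ^ 73 = c5
byte 3: (12 ^ 46) ^ 73 = 54 ^ 73 = 27
byte 4: (6e ^ 72) ^ 77 = 1c ^ 77 = 6b
byte 5: (42 ^ ff) ^ 64 = bd ^ 64 = d9
byte 6: (1d ^ 4f) ^ 20 = 52 ^ 20 = 72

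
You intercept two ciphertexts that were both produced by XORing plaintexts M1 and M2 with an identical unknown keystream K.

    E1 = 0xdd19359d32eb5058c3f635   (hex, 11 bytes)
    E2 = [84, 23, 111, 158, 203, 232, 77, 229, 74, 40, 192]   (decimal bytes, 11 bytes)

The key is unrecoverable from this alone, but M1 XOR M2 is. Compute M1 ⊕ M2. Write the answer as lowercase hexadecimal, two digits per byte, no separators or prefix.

890e5a03f9031dbd89def5

E1 ⊕ E2 = (M1 ⊕ K) ⊕ (M2 ⊕ K) = M1 ⊕ M2 — the shared key cancels under XOR.
byte 0: dd xor 54 = 89
byte 1: 19 xor 17 = 0e
byte 2: 35 xor 6f = 5a
byte 3: 9d xor 9e = 03
byte 4: 32 xor cb = f9
byte 5: eb xor e8 = 03
byte 6: 50 xor 4d = 1d
byte 7: 58 xor e5 = bd
byte 8: c3 xor 4a = 89
byte 9: f6 xor 28 = de
byte 10: 35 xor c0 = f5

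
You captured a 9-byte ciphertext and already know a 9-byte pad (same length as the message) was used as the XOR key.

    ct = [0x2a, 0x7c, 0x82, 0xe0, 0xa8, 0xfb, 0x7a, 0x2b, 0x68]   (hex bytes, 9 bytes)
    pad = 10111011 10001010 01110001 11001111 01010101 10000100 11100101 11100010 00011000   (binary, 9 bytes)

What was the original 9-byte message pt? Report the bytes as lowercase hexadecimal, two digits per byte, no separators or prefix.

byte 0: 2a ⊕ bb = 91
byte 1: 7c ⊕ 8a = f6
byte 2: 82 ⊕ 71 = f3
byte 3: e0 ⊕ cf = 2f
byte 4: a8 ⊕ 55 = fd
byte 5: fb ⊕ 84 = 7f
byte 6: 7a ⊕ e5 = 9f
byte 7: 2b ⊕ e2 = c9
byte 8: 68 ⊕ 18 = 70

91f6f32ffd7f9fc970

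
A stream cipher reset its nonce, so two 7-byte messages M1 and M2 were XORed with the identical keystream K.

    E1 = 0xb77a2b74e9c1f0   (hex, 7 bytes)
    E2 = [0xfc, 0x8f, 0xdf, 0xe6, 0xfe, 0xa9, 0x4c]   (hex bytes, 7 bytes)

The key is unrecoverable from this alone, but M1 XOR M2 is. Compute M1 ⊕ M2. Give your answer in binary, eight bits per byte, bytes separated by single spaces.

E1 ⊕ E2 = (M1 ⊕ K) ⊕ (M2 ⊕ K) = M1 ⊕ M2 — the shared key cancels under XOR.
183 XOR 252 =  75
122 XOR 143 = 245
 43 XOR 223 = 244
116 XOR 230 = 146
233 XOR 254 =  23
193 XOR 169 = 104
240 XOR  76 = 188

01001011 11110101 11110100 10010010 00010111 01101000 10111100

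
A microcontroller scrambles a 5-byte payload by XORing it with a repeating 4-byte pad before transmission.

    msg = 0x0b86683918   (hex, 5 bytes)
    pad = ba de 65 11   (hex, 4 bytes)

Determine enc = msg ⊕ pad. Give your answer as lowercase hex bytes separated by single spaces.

b1 58 0d 28 a2

The 4-byte key repeats, so the effective keystream is ba de 65 11 ba.
byte 0: 00001011 ^ 10111010 = 10110001
byte 1: 10000110 ^ 11011110 = 01011000
byte 2: 01101000 ^ 01100101 = 00001101
byte 3: 00111001 ^ 00010001 = 00101000
byte 4: 00011000 ^ 10111010 = 10100010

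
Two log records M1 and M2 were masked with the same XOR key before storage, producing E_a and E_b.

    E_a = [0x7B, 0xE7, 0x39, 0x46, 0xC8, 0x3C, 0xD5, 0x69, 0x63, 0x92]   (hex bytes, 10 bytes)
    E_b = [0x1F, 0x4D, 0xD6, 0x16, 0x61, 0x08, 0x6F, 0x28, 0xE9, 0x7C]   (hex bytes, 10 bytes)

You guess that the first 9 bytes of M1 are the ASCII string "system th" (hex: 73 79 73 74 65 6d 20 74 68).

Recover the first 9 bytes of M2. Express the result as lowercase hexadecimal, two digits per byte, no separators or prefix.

17d39c24cc599a35e2

First, E_a ⊕ E_b = (M1 ⊕ K) ⊕ (M2 ⊕ K) = M1 ⊕ M2, so the key drops out. Then M2 = (M1 ⊕ M2) ⊕ M1 over the first 9 bytes.
byte 0: (7b XOR 1f) XOR 73 = 64 XOR 73 = 17
byte 1: (e7 XOR 4d) XOR 79 = aa XOR 79 = d3
byte 2: (39 XOR d6) XOR 73 = ef XOR 73 = 9c
byte 3: (46 XOR 16) XOR 74 = 50 XOR 74 = 24
byte 4: (c8 XOR 61) XOR 65 = a9 XOR 65 = cc
byte 5: (3c XOR 08) XOR 6d = 34 XOR 6d = 59
byte 6: (d5 XOR 6f) XOR 20 = ba XOR 20 = 9a
byte 7: (69 XOR 28) XOR 74 = 41 XOR 74 = 35
byte 8: (63 XOR e9) XOR 68 = 8a XOR 68 = e2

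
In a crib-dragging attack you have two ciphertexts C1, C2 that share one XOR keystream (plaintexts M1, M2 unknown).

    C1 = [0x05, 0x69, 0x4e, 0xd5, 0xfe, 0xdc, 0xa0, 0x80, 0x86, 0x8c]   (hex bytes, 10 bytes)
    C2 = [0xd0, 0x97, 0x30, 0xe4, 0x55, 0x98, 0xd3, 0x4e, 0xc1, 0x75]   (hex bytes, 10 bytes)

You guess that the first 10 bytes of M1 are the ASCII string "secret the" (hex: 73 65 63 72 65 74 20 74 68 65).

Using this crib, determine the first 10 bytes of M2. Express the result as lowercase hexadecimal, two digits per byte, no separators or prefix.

First, C1 ⊕ C2 = (M1 ⊕ K) ⊕ (M2 ⊕ K) = M1 ⊕ M2, so the key drops out. Then M2 = (M1 ⊕ M2) ⊕ M1 over the first 10 bytes.
byte 0: (05 XOR d0) XOR 73 = d5 XOR 73 = a6
byte 1: (69 XOR 97) XOR 65 = fe XOR 65 = 9b
byte 2: (4e XOR 30) XOR 63 = 7e XOR 63 = 1d
byte 3: (d5 XOR e4) XOR 72 = 31 XOR 72 = 43
byte 4: (fe XOR 55) XOR 65 = ab XOR 65 = ce
byte 5: (dc XOR 98) XOR 74 = 44 XOR 74 = 30
byte 6: (a0 XOR d3) XOR 20 = 73 XOR 20 = 53
byte 7: (80 XOR 4e) XOR 74 = ce XOR 74 = ba
byte 8: (86 XOR c1) XOR 68 = 47 XOR 68 = 2f
byte 9: (8c XOR 75) XOR 65 = f9 XOR 65 = 9c

a69b1d43ce3053ba2f9c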